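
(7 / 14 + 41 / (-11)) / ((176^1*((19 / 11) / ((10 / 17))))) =-355 / 56848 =-0.01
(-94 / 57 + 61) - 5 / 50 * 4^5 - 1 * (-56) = 3691 / 285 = 12.95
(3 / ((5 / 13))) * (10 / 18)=13 / 3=4.33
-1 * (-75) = 75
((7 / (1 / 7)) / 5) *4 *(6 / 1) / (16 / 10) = 147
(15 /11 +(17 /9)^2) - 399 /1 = -351115 /891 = -394.07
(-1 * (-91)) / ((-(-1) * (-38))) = -91 / 38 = -2.39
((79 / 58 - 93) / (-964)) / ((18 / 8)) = 5315 / 125802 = 0.04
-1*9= -9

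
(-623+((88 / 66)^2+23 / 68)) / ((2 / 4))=-379981 / 306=-1241.77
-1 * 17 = -17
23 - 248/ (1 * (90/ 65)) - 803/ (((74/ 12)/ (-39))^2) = -397645057/ 12321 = -32273.76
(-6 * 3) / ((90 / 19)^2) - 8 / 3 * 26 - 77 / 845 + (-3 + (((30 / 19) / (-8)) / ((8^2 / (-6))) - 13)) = -7972256299 / 92476800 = -86.21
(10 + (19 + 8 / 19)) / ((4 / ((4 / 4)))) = 559 / 76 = 7.36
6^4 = 1296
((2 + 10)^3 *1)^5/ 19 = 15407021574586368/ 19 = 810895872346650.95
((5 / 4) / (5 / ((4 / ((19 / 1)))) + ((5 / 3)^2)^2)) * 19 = 1539 / 2039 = 0.75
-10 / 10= -1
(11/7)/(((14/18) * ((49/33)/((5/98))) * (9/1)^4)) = 605/57177414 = 0.00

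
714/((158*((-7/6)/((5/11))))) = -1530/869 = -1.76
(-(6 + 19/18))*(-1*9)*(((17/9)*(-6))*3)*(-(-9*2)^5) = -4079577312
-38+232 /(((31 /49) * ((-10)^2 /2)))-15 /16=-391881 /12400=-31.60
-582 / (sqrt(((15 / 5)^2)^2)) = -64.67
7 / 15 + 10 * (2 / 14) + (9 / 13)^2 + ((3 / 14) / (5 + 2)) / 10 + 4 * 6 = 13105969 / 496860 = 26.38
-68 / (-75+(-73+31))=68 / 117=0.58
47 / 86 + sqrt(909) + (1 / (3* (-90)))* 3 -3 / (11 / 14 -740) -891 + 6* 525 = 3* sqrt(101) + 45247989419 / 20025315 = 2289.69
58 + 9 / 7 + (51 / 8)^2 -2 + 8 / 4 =44767 / 448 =99.93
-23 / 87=-0.26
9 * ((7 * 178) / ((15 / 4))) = 14952 / 5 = 2990.40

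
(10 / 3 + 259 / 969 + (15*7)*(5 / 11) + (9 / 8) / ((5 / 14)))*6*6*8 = 278726328 / 17765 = 15689.63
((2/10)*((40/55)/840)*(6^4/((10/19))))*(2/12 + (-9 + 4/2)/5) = -25308/48125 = -0.53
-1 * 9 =-9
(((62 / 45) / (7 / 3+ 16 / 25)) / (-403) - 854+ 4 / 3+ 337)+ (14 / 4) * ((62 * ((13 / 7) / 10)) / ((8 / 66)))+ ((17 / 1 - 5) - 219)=-45246759 / 115960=-390.19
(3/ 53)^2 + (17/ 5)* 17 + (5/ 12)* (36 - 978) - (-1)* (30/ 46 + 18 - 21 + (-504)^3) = -82712724782899/ 646070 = -128024401.04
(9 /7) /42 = 3 /98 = 0.03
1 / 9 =0.11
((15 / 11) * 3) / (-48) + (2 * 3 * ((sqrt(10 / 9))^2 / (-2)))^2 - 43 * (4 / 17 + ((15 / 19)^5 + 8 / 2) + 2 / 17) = -12624369252917 / 66676393872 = -189.34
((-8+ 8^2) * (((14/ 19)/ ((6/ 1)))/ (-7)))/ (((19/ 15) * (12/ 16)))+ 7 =6461/ 1083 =5.97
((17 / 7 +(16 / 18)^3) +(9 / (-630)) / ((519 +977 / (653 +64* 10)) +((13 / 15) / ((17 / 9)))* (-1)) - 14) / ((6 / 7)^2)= -44318110446673 / 2995664052744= -14.79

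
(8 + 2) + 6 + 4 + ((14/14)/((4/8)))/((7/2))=144/7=20.57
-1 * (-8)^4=-4096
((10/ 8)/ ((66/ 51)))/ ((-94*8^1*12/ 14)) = -595/ 397056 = -0.00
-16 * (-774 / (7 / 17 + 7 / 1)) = 11696 / 7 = 1670.86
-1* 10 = -10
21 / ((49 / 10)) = 30 / 7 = 4.29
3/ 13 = 0.23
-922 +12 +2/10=-4549/5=-909.80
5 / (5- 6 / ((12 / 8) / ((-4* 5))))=1 / 17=0.06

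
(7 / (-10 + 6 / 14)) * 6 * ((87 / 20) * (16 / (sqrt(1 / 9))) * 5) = -306936 / 67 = -4581.13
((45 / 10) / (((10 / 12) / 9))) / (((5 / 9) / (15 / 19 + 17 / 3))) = 268272 / 475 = 564.78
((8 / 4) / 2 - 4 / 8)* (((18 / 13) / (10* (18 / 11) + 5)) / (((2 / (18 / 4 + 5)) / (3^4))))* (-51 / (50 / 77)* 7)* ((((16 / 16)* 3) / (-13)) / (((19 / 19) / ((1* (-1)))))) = -12564754587 / 7943000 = -1581.87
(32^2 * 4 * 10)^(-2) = 1 / 1677721600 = 0.00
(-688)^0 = 1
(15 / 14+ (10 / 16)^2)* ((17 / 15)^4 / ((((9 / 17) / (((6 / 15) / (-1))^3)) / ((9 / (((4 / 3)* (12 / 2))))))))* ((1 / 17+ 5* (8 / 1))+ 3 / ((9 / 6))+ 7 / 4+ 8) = -38546027273 / 2268000000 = -17.00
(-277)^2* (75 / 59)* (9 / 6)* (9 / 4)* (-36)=-1398386025 / 118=-11850729.03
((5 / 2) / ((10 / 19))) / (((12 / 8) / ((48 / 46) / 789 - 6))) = -344717 / 18147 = -19.00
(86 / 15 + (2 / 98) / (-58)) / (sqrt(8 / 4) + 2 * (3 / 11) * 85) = 45702239 / 369258218-29572037 * sqrt(2) / 11077746540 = 0.12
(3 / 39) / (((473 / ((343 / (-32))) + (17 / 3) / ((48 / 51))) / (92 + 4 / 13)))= -19756800 / 106030769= -0.19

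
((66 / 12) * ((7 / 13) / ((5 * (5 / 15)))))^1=231 / 130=1.78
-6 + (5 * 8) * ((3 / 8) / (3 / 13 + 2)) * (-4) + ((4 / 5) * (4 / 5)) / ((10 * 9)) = -1073018 / 32625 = -32.89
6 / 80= 3 / 40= 0.08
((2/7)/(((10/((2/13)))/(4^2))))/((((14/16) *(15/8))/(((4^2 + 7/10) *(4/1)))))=684032/238875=2.86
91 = 91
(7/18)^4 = 2401/104976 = 0.02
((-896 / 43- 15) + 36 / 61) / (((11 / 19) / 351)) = -21369.32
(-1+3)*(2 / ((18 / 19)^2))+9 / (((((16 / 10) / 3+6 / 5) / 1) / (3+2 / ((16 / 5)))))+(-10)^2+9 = 132.28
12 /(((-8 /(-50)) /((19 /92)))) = 1425 /92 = 15.49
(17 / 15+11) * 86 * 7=109564 / 15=7304.27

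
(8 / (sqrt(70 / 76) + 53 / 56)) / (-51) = 451136 / 76959 - 12544 * sqrt(1330) / 76959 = -0.08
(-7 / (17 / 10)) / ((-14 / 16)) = 4.71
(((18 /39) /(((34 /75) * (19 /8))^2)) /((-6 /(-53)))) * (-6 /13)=-28620000 /17631601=-1.62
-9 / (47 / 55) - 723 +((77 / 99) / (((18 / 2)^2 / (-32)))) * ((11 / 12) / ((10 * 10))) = -1884982538 / 2569725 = -733.53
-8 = -8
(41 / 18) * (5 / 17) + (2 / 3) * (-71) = -14279 / 306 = -46.66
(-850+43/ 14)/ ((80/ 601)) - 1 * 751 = -7967177/ 1120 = -7113.55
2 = 2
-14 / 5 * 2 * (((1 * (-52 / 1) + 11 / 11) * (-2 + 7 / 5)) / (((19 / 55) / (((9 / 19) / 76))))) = -106029 / 34295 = -3.09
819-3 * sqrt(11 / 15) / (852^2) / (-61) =sqrt(165) / 221400720 +819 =819.00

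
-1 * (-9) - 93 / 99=266 / 33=8.06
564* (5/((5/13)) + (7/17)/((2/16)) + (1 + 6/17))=169200/17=9952.94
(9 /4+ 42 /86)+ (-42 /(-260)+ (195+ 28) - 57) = 1888301 /11180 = 168.90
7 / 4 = 1.75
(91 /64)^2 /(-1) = -2.02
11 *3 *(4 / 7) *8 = 150.86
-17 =-17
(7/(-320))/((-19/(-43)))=-301/6080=-0.05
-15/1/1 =-15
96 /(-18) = -16 /3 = -5.33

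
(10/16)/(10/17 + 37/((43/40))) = 731/40944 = 0.02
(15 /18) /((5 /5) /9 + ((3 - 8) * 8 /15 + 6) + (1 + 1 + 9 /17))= 255 /1828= 0.14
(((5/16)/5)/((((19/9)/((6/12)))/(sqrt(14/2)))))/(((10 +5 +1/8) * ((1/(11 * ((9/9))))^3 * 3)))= 33 * sqrt(7)/76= 1.15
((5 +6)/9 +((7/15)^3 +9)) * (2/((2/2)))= 69686/3375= 20.65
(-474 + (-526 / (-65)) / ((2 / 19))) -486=-57403 / 65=-883.12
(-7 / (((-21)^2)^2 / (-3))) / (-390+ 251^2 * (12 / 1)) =1 / 6997815342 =0.00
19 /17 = 1.12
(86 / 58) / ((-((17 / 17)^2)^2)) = -43 / 29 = -1.48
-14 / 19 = -0.74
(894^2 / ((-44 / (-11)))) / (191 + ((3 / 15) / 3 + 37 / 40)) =23977080 / 23039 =1040.72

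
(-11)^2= 121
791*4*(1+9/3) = 12656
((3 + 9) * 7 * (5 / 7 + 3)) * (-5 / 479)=-1560 / 479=-3.26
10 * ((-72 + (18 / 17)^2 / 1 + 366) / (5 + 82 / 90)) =19190250 / 38437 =499.27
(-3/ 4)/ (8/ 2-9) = 3/ 20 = 0.15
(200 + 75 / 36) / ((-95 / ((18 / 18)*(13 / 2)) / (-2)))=27.65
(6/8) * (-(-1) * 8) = 6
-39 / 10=-3.90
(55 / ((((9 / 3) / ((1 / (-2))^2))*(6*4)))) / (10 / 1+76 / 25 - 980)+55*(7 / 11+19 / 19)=626588705 / 6962112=90.00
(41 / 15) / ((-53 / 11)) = -451 / 795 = -0.57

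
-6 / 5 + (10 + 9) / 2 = 83 / 10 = 8.30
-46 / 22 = -23 / 11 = -2.09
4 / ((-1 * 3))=-4 / 3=-1.33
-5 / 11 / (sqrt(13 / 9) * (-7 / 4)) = 60 * sqrt(13) / 1001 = 0.22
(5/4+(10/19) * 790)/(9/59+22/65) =121550325/143108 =849.36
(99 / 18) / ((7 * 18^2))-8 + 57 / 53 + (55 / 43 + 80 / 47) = -1914746509 / 485864568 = -3.94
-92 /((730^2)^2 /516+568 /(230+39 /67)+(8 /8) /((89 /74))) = -0.00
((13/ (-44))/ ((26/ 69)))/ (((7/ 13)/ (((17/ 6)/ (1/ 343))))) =-249067/ 176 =-1415.15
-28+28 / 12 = -25.67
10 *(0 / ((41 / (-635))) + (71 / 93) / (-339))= -0.02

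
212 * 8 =1696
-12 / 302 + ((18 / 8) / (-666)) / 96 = -170647 / 4290816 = -0.04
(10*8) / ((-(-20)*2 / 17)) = 34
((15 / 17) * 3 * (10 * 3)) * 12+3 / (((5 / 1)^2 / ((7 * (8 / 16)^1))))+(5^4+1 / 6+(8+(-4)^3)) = 1941223 / 1275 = 1522.53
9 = 9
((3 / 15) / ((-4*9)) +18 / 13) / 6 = 3227 / 14040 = 0.23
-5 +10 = 5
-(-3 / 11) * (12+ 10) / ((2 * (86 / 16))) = 24 / 43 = 0.56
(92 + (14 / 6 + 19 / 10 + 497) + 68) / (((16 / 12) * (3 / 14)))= 138859 / 60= 2314.32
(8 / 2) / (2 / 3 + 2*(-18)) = -6 / 53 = -0.11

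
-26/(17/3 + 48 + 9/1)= -39/94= -0.41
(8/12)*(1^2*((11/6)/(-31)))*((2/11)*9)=-2/31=-0.06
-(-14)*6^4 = 18144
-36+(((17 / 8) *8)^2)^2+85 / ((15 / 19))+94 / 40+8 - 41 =5013721 / 60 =83562.02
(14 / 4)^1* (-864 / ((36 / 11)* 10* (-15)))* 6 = 924 / 25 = 36.96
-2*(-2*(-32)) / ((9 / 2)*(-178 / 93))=3968 / 267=14.86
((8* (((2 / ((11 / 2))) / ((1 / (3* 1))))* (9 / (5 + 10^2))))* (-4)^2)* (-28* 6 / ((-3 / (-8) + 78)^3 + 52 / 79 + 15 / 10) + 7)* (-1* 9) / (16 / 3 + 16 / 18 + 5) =-7267875837147648 / 108172215324415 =-67.19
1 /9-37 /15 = -106 /45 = -2.36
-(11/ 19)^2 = -121/ 361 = -0.34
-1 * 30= -30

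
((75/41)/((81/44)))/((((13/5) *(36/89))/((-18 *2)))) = -489500/14391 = -34.01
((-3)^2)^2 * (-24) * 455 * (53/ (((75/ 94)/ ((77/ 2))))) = -11310475176/ 5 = -2262095035.20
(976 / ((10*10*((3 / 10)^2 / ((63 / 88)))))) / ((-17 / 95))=-81130 / 187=-433.85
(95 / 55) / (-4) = -19 / 44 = -0.43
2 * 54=108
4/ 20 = 1/ 5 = 0.20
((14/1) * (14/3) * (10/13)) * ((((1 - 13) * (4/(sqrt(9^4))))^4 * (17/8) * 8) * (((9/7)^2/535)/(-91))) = -0.00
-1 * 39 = -39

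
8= 8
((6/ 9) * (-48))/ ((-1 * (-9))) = -32/ 9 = -3.56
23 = 23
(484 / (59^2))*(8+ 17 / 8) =9801 / 6962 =1.41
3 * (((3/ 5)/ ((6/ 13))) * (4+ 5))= 351/ 10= 35.10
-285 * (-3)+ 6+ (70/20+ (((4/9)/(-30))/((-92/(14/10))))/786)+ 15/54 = 21105161107/24405300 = 864.78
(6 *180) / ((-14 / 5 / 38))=-102600 / 7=-14657.14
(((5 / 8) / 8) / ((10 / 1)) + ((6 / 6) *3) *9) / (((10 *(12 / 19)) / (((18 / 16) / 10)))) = 197049 / 409600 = 0.48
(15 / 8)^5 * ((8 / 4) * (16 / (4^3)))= 759375 / 65536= 11.59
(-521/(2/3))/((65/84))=-65646/65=-1009.94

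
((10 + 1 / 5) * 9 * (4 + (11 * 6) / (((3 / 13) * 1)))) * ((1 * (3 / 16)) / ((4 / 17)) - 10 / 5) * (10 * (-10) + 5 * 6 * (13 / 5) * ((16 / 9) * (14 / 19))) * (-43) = 455418117 / 152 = 2996171.82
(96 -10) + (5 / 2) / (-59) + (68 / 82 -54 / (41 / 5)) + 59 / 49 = 81.41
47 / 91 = 0.52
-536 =-536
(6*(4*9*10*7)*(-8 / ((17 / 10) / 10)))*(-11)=133056000 / 17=7826823.53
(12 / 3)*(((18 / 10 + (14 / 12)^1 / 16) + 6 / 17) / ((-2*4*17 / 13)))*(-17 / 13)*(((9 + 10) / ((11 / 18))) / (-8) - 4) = -6302561 / 718080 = -8.78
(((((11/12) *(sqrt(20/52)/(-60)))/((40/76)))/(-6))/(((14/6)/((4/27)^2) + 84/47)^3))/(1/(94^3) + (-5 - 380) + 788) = 1153462273925632 *sqrt(65)/1577840616981561074457185325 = 0.00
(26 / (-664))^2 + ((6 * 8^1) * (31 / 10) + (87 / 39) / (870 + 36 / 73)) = 148.80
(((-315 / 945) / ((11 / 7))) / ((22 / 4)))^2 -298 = -39266966 / 131769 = -298.00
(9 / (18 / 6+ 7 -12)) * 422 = -1899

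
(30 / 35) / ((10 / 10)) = 6 / 7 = 0.86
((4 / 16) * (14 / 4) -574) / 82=-4585 / 656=-6.99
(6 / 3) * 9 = 18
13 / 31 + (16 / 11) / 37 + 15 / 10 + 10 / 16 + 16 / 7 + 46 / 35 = 3120773 / 504680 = 6.18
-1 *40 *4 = -160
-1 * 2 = -2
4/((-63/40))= -160/63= -2.54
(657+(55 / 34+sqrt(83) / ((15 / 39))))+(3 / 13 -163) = 13 * sqrt(83) / 5+219165 / 442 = 519.54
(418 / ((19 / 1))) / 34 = 11 / 17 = 0.65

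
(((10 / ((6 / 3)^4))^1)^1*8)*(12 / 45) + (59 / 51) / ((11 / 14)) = 1574 / 561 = 2.81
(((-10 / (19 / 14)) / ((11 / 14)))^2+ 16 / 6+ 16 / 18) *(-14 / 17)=-503610688 / 6683193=-75.35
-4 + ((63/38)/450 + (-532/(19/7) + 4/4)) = -378093/1900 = -199.00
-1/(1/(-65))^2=-4225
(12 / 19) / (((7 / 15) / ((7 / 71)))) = 180 / 1349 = 0.13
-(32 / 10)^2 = -256 / 25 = -10.24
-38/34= -19/17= -1.12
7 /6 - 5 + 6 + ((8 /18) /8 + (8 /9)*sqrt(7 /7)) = 28 /9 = 3.11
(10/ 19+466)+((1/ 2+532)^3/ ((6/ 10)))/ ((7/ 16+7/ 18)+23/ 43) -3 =29606919542953/ 160151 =184868777.23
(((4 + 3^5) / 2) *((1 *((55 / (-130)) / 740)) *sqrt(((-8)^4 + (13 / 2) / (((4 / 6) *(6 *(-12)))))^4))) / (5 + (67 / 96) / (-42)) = -226192380642767 / 951604480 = -237695.79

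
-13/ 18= -0.72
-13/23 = -0.57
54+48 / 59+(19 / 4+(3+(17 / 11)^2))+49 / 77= 1872941 / 28556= 65.59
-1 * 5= -5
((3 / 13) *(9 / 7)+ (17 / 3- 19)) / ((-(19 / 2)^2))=14236 / 98553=0.14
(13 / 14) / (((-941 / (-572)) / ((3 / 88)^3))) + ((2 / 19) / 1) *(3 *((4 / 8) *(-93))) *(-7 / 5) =398488428621 / 19383696640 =20.56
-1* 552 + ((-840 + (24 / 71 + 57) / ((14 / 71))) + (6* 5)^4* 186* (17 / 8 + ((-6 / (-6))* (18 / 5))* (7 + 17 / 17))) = 65228231583 / 14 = 4659159398.79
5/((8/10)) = 25/4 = 6.25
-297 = -297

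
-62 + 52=-10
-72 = -72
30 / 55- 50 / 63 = -172 / 693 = -0.25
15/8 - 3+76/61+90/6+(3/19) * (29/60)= 704543/46360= 15.20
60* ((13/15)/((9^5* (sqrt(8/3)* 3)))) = 0.00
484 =484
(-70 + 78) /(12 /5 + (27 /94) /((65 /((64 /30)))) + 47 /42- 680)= -5132400 /433990307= -0.01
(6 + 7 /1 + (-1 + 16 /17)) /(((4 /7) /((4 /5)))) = 308 /17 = 18.12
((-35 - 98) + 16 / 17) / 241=-2245 / 4097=-0.55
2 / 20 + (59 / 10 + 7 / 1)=13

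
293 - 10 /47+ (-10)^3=-33239 /47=-707.21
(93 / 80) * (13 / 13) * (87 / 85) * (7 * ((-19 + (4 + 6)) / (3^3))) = -18879 / 6800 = -2.78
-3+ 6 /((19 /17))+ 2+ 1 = 102 /19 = 5.37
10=10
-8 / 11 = -0.73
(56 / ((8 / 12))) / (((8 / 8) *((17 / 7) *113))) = 588 / 1921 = 0.31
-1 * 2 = -2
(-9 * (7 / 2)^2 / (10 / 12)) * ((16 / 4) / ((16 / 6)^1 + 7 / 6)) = -15876 / 115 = -138.05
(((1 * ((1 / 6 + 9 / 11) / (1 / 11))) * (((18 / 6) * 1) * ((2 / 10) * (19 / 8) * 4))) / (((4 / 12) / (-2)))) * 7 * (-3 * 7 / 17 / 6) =36309 / 68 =533.96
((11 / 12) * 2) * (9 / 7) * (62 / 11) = 93 / 7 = 13.29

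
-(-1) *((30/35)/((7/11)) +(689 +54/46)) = 779344/1127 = 691.52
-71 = -71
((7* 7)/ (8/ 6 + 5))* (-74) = -10878/ 19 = -572.53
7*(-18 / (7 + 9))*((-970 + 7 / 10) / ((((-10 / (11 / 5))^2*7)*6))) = 3518559 / 400000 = 8.80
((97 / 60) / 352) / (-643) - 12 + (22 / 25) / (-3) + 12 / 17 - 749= -292652148967 / 384771200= -760.59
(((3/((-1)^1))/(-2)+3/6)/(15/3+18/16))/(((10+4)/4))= 32/343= 0.09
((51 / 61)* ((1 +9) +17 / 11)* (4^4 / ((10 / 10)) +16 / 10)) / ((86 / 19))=79252572 / 144265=549.35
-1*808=-808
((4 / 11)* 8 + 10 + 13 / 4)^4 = 255551481441 / 3748096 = 68181.68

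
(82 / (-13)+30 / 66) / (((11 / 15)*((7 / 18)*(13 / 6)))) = -1355940 / 143143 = -9.47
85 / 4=21.25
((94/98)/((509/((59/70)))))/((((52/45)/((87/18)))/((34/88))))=4101267/1597820224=0.00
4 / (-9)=-4 / 9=-0.44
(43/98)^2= 1849/9604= 0.19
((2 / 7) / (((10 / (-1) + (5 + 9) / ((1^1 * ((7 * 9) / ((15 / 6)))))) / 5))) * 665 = -100.59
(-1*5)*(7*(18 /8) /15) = -21 /4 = -5.25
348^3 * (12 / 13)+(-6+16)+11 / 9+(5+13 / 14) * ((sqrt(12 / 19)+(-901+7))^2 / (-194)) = 74202 * sqrt(57) / 12901+58682990218235 / 1509417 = 38877961.33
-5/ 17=-0.29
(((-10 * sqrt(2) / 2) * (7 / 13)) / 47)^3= -85750 * sqrt(2) / 228099131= -0.00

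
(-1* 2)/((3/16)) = -32/3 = -10.67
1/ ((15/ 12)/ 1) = 4/ 5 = 0.80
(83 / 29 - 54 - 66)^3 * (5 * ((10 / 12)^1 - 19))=21364028216285 / 146334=145994971.89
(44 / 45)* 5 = 44 / 9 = 4.89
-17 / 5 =-3.40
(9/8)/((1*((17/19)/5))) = 855/136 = 6.29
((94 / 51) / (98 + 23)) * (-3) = -94 / 2057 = -0.05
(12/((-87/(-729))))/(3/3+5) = 486/29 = 16.76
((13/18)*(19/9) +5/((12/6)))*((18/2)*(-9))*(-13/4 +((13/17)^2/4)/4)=2422017/2312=1047.59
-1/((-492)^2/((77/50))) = -77/12103200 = -0.00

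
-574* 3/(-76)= 861/38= 22.66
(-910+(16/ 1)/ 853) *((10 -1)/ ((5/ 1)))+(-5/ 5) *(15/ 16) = -111838791/ 68240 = -1638.90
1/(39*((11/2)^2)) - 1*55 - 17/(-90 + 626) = -139194199/2529384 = -55.03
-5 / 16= -0.31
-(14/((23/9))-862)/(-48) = -17.84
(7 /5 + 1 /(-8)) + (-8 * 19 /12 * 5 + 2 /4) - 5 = -7987 /120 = -66.56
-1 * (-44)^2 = -1936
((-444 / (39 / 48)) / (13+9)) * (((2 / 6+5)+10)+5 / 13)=-725792 / 1859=-390.42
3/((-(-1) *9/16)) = 16/3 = 5.33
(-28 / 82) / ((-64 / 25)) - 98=-128401 / 1312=-97.87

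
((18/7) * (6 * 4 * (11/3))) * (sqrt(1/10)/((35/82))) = 64944 * sqrt(10)/1225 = 167.65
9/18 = 1/2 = 0.50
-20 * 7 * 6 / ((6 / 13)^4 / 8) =-148094.07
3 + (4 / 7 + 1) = 32 / 7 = 4.57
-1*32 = -32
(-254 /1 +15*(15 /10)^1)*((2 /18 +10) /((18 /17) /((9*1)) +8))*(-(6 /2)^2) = 2595.15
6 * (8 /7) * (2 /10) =48 /35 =1.37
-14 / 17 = -0.82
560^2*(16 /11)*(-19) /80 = -1191680 /11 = -108334.55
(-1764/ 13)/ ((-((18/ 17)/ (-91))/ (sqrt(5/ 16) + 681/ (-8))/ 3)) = 11912733/ 4 - 17493 * sqrt(5)/ 2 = 2958625.48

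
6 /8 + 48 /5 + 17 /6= 791 /60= 13.18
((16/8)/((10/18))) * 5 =18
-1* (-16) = 16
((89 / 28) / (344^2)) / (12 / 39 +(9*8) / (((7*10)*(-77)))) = 445445 / 4881123328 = 0.00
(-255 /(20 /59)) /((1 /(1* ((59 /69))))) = -643.23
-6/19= -0.32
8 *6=48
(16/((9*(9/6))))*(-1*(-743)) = 23776/27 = 880.59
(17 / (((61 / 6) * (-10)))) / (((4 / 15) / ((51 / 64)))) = -7803 / 15616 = -0.50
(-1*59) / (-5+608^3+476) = -59 / 224756183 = -0.00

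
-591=-591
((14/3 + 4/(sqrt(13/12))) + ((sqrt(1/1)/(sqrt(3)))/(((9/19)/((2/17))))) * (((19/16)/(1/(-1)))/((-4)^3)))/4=361 * sqrt(3)/940032 + 2 * sqrt(39)/13 + 7/6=2.13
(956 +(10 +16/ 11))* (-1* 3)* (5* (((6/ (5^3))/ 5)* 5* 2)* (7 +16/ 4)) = -383112/ 25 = -15324.48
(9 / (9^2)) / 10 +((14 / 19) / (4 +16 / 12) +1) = 7861 / 6840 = 1.15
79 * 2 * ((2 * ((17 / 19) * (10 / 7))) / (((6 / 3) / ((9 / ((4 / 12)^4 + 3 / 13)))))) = 63638055 / 8512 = 7476.28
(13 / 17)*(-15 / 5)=-39 / 17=-2.29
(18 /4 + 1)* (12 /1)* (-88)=-5808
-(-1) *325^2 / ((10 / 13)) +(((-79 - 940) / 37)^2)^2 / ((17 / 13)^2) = 513175258693123 / 1083265058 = 473730.09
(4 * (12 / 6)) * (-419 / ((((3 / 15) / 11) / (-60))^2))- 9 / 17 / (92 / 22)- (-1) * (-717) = -28545565520793 / 782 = -36503280717.13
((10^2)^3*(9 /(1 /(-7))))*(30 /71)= -1890000000 /71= -26619718.31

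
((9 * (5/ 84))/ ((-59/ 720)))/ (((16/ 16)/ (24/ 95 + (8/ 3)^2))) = -48.14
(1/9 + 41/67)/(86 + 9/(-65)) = 0.01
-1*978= -978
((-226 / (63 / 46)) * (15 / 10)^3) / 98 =-7797 / 1372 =-5.68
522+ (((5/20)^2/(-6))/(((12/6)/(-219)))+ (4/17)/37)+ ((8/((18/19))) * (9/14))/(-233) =34347012227/65657536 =523.12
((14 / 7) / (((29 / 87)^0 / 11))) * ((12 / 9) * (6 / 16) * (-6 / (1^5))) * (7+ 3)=-660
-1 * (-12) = 12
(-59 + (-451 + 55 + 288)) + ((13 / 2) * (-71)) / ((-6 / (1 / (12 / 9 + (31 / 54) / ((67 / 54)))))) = -179307 / 1444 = -124.17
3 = 3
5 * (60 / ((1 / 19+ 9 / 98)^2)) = 1040113200 / 72361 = 14373.95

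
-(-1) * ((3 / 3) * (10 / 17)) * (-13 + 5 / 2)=-105 / 17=-6.18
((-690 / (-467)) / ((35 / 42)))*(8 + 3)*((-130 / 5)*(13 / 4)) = -769626 / 467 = -1648.02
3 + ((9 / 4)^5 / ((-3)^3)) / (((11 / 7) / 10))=-10.59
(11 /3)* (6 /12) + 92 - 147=-53.17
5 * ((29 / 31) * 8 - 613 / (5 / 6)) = -112858 / 31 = -3640.58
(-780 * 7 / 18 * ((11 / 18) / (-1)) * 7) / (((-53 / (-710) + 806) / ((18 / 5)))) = 1421420 / 245277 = 5.80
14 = 14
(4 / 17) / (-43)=-0.01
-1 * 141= -141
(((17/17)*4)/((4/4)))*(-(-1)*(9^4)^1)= 26244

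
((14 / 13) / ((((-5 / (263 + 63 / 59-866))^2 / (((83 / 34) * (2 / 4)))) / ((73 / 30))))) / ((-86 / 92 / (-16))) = 3280913205210144 / 4134992875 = 793450.75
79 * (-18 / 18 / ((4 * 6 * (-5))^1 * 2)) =79 / 240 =0.33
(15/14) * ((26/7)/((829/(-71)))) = -13845/40621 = -0.34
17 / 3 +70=227 / 3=75.67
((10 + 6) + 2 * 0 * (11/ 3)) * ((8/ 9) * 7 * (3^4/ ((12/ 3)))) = 2016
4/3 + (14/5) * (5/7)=10/3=3.33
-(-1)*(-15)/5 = -3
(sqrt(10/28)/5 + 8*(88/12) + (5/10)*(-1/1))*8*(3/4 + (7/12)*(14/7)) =23*sqrt(70)/105 + 8027/9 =893.72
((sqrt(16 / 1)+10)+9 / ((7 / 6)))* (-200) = -30400 / 7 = -4342.86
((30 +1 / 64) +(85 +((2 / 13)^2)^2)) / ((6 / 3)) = 210238545 / 3655808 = 57.51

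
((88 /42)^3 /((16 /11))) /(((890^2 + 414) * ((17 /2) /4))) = 234256 /62385513309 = 0.00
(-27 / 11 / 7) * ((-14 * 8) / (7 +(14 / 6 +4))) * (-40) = -1296 / 11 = -117.82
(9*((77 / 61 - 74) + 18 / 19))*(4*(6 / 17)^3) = -647002080 / 5694167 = -113.63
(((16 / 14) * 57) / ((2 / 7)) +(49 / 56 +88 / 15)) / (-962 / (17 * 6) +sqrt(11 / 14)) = -1612365391 / 64208860 - 24422523 * sqrt(154) / 128417720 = -27.47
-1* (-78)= 78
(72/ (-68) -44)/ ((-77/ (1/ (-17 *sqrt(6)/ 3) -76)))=-58216/ 1309 -383 *sqrt(6)/ 22253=-44.52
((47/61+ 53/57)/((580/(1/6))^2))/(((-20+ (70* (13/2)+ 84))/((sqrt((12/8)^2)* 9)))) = 739/202351664400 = 0.00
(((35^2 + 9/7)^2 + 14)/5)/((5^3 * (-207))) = -24561914/2113125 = -11.62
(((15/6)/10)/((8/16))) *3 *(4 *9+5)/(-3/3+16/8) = 61.50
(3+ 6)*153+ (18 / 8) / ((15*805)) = 22169703 / 16100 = 1377.00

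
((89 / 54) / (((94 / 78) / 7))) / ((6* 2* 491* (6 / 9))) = 0.00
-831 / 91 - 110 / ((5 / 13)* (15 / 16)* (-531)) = -8.56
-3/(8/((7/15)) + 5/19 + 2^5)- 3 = -20112/6571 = -3.06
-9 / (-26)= 9 / 26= 0.35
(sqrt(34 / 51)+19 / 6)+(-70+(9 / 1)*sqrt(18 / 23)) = -401 / 6+sqrt(6) / 3+27*sqrt(46) / 23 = -58.05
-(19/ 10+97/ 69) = -2281/ 690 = -3.31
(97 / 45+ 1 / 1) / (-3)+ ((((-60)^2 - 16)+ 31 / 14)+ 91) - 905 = 5237497 / 1890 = 2771.16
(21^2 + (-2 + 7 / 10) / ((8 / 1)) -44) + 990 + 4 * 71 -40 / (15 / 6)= 132387 / 80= 1654.84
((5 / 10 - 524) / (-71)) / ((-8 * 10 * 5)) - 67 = -3806647 / 56800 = -67.02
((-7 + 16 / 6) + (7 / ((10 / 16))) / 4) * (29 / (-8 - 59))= 667 / 1005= 0.66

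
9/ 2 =4.50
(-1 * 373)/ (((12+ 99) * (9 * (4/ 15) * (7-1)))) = -1865/ 7992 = -0.23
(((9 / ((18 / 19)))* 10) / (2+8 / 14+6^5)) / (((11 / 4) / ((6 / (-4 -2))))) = -266 / 59895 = -0.00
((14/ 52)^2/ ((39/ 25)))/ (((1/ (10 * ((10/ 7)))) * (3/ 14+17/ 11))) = 673750/ 1786161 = 0.38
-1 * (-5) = 5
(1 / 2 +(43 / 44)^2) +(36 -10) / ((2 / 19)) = 481009 / 1936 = 248.46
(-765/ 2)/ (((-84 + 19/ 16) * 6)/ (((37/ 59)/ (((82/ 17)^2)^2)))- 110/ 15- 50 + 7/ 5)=35460928575/ 39767881396306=0.00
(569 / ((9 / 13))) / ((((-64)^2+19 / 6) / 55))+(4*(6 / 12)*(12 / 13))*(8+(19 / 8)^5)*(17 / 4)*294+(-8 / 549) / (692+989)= 93196847413731597361 / 483448454701056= 192775.15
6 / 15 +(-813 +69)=-3718 / 5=-743.60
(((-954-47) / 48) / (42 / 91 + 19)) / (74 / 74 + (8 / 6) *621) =-1183 / 915216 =-0.00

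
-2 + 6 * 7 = 40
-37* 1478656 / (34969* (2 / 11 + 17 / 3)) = -164130816 / 613547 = -267.51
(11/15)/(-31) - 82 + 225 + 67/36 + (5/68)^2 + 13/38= 17793741797/122559120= 145.18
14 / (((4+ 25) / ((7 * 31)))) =3038 / 29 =104.76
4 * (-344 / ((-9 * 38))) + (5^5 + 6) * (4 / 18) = 119666 / 171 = 699.80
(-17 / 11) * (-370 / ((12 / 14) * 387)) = 22015 / 12771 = 1.72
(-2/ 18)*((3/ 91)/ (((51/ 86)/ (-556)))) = 47816/ 13923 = 3.43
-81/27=-3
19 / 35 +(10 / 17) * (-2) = -377 / 595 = -0.63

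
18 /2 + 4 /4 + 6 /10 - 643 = -3162 /5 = -632.40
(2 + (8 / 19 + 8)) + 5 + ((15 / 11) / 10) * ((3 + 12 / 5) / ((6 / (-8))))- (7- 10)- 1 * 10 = 7774 / 1045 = 7.44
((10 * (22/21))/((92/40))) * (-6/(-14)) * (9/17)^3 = 0.29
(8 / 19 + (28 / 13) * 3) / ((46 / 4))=3400 / 5681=0.60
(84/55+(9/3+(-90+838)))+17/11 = 41474/55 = 754.07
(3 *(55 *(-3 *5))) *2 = -4950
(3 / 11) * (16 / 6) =0.73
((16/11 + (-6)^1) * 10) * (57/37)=-28500/407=-70.02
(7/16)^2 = 49/256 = 0.19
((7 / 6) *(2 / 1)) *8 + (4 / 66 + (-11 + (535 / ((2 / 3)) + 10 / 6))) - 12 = 52793 / 66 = 799.89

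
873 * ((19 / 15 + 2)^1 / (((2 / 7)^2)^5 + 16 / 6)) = 12083443726473 / 11299025320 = 1069.42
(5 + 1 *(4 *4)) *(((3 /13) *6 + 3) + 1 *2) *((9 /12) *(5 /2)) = 26145 /104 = 251.39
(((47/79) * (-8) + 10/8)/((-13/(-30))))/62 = -0.13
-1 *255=-255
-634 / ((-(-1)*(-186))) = 317 / 93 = 3.41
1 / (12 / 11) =11 / 12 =0.92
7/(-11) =-7/11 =-0.64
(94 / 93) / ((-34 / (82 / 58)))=-1927 / 45849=-0.04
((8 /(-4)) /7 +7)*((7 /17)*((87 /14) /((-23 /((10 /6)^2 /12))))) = -34075 /197064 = -0.17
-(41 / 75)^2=-0.30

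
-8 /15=-0.53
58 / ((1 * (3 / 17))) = 328.67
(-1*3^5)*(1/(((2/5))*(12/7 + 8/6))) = -25515/128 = -199.34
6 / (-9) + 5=13 / 3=4.33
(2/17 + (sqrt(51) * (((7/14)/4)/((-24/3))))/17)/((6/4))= 4/51 - sqrt(51)/1632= 0.07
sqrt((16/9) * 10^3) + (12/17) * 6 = 72/17 + 40 * sqrt(10)/3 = 46.40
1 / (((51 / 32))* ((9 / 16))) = 512 / 459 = 1.12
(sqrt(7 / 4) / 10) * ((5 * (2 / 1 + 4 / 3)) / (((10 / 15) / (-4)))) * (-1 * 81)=405 * sqrt(7)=1071.53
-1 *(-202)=202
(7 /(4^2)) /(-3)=-7 /48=-0.15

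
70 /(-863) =-70 /863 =-0.08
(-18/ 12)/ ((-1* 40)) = 3/ 80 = 0.04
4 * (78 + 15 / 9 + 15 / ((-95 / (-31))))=19280 / 57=338.25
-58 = -58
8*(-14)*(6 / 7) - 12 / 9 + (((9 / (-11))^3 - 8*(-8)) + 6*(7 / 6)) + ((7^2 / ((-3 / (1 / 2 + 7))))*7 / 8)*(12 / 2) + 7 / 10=-106901561 / 159720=-669.31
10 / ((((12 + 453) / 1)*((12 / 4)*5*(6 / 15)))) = 0.00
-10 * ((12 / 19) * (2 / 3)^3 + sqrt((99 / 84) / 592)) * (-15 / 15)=5 * sqrt(8547) / 1036 + 320 / 171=2.32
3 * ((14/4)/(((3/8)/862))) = 24136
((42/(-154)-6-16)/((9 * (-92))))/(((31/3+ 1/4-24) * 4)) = -35/69828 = -0.00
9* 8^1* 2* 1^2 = 144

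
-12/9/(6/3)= -2/3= -0.67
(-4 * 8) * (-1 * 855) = 27360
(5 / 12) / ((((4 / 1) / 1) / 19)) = 95 / 48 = 1.98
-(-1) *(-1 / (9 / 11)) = -11 / 9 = -1.22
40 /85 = 8 /17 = 0.47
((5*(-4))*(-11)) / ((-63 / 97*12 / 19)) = -536.32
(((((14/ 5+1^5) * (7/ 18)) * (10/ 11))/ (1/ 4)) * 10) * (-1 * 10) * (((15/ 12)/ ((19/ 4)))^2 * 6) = -140000/ 627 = -223.29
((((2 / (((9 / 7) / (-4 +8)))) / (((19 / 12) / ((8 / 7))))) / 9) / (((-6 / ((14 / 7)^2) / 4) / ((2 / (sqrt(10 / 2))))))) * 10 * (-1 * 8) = 65536 * sqrt(5) / 1539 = 95.22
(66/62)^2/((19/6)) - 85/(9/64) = -99270154/164331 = -604.09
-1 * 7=-7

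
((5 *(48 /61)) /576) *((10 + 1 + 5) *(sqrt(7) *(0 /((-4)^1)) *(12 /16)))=0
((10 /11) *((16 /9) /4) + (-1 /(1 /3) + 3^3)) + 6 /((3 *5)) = 12278 /495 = 24.80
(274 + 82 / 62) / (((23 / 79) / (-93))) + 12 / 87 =-58660963 / 667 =-87947.47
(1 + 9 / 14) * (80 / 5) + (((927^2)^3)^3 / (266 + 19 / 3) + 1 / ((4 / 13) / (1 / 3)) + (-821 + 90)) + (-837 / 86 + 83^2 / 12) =16098142374994498100176205543440582509593499959726569217 / 17157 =938284220725913510530757400000000000000000000000000.00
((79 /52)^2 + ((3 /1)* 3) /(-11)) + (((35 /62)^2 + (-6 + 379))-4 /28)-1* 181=193.67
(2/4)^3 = 1/8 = 0.12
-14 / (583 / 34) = -476 / 583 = -0.82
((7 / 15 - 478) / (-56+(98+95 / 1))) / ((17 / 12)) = -28652 / 11645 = -2.46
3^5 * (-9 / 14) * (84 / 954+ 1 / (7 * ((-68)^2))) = -330463719 / 24017056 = -13.76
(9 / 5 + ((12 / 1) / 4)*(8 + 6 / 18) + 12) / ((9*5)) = 194 / 225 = 0.86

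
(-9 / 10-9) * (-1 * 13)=1287 / 10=128.70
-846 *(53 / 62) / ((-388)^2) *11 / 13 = -246609 / 60669232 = -0.00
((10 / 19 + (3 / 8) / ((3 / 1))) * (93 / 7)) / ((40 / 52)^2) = 1555983 / 106400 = 14.62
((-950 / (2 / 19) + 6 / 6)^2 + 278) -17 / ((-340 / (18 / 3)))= 814328543 / 10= 81432854.30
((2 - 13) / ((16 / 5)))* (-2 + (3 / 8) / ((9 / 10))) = 1045 / 192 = 5.44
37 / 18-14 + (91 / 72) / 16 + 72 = 69275 / 1152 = 60.13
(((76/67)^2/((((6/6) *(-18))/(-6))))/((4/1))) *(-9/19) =-228/4489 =-0.05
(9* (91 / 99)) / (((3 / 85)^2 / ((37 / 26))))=9450.88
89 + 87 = 176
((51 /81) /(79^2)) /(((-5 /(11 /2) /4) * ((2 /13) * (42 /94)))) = -114257 /17693235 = -0.01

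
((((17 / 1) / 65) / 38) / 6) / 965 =17 / 14301300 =0.00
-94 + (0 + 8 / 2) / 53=-4978 / 53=-93.92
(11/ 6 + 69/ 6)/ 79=40/ 237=0.17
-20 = -20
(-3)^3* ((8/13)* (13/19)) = -216/19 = -11.37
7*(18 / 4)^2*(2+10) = 1701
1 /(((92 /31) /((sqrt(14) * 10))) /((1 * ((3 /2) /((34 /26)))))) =6045 * sqrt(14) /1564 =14.46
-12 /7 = -1.71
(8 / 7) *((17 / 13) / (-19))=-136 / 1729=-0.08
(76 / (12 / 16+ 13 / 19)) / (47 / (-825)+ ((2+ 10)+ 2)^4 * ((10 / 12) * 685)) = 1588400 / 657325769959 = 0.00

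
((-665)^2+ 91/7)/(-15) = -442238/15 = -29482.53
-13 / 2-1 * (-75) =137 / 2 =68.50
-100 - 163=-263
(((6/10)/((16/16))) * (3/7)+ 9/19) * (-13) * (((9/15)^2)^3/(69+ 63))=-767637/228593750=-0.00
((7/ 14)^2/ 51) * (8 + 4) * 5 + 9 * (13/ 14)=2059/ 238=8.65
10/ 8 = 5/ 4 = 1.25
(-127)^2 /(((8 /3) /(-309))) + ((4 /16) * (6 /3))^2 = -14951581 /8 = -1868947.62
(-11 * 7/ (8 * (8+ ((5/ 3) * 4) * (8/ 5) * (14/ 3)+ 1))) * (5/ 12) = -1155/ 16928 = -0.07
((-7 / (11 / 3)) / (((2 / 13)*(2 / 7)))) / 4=-1911 / 176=-10.86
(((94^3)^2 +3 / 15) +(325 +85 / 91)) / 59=313890750528871 / 26845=11692708159.02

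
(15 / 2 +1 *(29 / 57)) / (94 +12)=913 / 12084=0.08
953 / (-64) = -953 / 64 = -14.89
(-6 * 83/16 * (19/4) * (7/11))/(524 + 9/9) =-1577/8800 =-0.18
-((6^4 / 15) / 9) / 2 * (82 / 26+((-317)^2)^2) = -3150588206736 / 65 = -48470587795.94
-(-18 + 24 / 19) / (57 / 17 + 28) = 5406 / 10127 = 0.53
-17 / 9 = -1.89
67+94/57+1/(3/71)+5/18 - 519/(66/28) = -479987/3762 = -127.59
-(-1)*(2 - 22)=-20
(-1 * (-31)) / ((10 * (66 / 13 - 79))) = -13 / 310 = -0.04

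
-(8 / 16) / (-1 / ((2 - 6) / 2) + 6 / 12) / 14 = -1 / 28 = -0.04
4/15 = 0.27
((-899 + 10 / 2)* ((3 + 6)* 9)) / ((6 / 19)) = -229311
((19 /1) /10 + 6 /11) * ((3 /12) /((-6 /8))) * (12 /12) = -269 /330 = -0.82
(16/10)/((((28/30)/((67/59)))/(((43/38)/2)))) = 8643/7847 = 1.10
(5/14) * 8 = 2.86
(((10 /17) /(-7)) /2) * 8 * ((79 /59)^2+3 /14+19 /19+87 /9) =-37058780 /8699019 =-4.26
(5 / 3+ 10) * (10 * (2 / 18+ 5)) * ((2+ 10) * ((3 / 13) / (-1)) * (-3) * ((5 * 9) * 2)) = 5796000 / 13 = 445846.15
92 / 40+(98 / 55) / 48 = 617 / 264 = 2.34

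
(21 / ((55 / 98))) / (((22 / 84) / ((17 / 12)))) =202.40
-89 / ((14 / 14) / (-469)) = 41741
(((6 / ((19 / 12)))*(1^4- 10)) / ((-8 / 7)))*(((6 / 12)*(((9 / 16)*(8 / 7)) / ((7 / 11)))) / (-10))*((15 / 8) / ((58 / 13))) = -312741 / 493696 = -0.63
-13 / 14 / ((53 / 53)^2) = -13 / 14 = -0.93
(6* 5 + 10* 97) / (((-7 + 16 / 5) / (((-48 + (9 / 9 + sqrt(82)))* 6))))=1410000 / 19 - 30000* sqrt(82) / 19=59912.55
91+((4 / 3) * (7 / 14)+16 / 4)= 95.67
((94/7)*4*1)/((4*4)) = 47/14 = 3.36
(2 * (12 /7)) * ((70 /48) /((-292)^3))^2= 0.00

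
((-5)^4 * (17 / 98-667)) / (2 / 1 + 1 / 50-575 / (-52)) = -2949781250 / 92561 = -31868.51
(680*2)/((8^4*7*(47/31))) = 2635/84224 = 0.03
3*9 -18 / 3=21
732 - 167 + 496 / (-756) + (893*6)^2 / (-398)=-2691695959 / 37611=-71566.72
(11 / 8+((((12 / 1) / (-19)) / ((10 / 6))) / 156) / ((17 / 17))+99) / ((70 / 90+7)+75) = 8925129 / 7360600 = 1.21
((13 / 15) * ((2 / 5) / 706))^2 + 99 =69391637044 / 700925625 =99.00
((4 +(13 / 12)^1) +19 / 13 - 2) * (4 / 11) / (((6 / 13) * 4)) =709 / 792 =0.90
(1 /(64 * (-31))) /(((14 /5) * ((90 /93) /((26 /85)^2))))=-169 /9710400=-0.00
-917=-917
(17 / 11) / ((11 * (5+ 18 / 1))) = 17 / 2783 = 0.01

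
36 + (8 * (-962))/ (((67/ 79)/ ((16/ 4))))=-2429524/ 67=-36261.55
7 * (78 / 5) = 109.20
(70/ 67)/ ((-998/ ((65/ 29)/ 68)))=-2275/ 65929876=-0.00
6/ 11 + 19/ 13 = 2.01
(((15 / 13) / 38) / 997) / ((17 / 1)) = 15 / 8372806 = 0.00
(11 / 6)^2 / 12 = 121 / 432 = 0.28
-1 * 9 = -9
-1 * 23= -23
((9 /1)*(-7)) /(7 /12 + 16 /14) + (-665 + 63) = -92582 /145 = -638.50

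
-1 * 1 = -1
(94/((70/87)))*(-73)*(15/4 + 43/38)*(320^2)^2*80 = -663553195376640000/19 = -34923852388244210.53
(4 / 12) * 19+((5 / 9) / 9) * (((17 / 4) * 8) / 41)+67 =243710 / 3321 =73.38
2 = 2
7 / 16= 0.44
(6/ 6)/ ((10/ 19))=19/ 10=1.90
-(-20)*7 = 140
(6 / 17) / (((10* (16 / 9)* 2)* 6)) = 9 / 5440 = 0.00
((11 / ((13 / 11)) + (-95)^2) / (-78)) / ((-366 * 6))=58723 / 1113372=0.05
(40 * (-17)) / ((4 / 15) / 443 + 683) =-4518600 / 4538539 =-1.00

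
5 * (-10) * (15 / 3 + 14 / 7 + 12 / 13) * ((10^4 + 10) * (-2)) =7931000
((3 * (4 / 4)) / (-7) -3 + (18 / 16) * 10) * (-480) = -26280 / 7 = -3754.29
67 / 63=1.06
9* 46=414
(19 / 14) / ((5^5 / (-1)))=-19 / 43750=-0.00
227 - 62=165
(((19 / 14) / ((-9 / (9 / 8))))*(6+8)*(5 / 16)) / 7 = -95 / 896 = -0.11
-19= -19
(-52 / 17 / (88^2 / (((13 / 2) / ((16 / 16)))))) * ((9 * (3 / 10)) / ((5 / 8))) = -0.01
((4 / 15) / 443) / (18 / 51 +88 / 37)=1258 / 5708055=0.00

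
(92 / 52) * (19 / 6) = 437 / 78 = 5.60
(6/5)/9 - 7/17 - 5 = -1346/255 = -5.28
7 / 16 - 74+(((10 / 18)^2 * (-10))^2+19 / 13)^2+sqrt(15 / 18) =sqrt(30) / 6+5489719446223 / 116398333584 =48.08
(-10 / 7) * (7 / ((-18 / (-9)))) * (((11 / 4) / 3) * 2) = -55 / 6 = -9.17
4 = 4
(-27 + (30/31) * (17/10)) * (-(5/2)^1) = 1965/31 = 63.39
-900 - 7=-907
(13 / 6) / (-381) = -0.01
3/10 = 0.30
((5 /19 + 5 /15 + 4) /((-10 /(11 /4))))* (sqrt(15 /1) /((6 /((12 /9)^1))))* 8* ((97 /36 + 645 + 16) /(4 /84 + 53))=-241008691* sqrt(15) /8572230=-108.89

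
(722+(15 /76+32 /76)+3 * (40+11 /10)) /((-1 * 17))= -321449 /6460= -49.76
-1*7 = -7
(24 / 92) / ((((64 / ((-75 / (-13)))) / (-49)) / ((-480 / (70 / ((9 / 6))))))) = 14175 / 1196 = 11.85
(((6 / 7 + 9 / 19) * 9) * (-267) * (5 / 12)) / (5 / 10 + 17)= -141777 / 1862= -76.14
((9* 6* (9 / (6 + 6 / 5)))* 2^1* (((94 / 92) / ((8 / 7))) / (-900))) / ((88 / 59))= -58233 / 647680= -0.09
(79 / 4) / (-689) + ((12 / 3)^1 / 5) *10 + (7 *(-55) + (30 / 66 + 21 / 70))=-57035631 / 151580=-376.27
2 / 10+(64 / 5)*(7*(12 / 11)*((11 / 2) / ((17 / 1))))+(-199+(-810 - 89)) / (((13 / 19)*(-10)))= 212492 / 1105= 192.30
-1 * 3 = -3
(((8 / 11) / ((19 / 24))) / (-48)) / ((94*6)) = -1 / 29469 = -0.00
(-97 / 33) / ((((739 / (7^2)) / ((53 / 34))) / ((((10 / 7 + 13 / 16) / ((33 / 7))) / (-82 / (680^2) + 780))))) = -26872392575 / 145129150060389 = -0.00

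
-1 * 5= -5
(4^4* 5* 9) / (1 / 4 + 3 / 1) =46080 / 13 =3544.62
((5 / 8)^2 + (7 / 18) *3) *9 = 897 / 64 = 14.02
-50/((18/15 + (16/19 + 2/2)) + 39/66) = -104500/7593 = -13.76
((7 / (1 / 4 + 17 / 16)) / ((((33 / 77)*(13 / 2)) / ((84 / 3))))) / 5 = 6272 / 585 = 10.72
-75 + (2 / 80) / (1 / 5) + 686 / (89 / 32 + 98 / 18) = 161513 / 18952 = 8.52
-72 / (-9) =8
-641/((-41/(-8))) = -5128/41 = -125.07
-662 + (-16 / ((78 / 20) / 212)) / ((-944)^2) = -179745181 / 271518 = -662.00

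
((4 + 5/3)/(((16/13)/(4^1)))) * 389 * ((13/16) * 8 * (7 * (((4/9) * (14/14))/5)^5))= 1001366912/553584375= 1.81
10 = 10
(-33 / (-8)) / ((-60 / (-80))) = 11 / 2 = 5.50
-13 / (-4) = 13 / 4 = 3.25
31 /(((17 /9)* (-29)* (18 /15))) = -465 /986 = -0.47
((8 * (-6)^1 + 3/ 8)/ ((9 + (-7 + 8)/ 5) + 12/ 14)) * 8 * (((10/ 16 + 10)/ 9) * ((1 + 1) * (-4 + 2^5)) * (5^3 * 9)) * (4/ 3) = -330596875/ 88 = -3756782.67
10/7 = 1.43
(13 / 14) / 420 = 13 / 5880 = 0.00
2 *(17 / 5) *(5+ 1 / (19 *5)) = 16184 / 475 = 34.07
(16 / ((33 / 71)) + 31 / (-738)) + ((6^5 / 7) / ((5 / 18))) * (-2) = -2262751423 / 284130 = -7963.79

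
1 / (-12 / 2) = -1 / 6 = -0.17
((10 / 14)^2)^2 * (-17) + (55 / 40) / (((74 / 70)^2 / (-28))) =-255565575 / 6573938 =-38.88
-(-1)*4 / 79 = 4 / 79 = 0.05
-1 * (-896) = 896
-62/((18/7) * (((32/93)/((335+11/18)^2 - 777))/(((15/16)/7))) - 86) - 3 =-550514464606/241552317557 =-2.28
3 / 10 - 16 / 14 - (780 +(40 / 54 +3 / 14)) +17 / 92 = -67953443 / 86940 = -781.61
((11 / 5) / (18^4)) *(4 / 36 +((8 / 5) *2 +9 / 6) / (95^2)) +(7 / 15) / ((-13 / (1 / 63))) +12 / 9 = 7386640458239 / 5542339140000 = 1.33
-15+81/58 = -789/58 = -13.60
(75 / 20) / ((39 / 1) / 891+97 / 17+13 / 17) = 75735 / 131564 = 0.58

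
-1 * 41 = -41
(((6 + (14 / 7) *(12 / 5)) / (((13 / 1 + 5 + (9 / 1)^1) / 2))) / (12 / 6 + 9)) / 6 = 2 / 165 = 0.01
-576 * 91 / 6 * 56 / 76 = -122304 / 19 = -6437.05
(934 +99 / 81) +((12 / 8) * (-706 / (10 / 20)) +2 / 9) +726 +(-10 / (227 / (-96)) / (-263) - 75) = -285618224 / 537309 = -531.57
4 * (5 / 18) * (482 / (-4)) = -1205 / 9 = -133.89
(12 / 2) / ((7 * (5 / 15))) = 18 / 7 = 2.57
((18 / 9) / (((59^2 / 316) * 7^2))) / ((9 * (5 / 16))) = 10112 / 7675605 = 0.00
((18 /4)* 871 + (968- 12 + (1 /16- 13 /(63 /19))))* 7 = 4910615 /144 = 34101.49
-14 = -14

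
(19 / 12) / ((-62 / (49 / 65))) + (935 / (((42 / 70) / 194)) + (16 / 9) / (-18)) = 394740763903 / 1305720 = 302316.55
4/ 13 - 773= -10045/ 13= -772.69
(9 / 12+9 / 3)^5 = 759375 / 1024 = 741.58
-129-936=-1065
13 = 13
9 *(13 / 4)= 117 / 4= 29.25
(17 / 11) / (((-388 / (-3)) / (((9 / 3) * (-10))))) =-765 / 2134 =-0.36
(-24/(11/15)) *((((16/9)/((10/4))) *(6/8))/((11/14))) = -2688/121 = -22.21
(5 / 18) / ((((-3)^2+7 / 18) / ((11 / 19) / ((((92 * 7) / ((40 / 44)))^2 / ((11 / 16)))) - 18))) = -2836794115 / 5326869184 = -0.53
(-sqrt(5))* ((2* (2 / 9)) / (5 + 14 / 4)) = -8* sqrt(5) / 153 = -0.12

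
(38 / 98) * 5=95 / 49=1.94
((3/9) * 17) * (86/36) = 731/54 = 13.54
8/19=0.42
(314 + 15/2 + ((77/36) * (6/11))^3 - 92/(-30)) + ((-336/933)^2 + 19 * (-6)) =22174940087/104458680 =212.28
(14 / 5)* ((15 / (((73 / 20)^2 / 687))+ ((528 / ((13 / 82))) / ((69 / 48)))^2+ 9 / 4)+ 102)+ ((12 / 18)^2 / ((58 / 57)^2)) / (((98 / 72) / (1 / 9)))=2951225229853272019087 / 196327064361610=15032187.43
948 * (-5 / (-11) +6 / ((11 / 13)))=78684 / 11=7153.09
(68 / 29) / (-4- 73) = -68 / 2233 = -0.03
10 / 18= 5 / 9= 0.56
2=2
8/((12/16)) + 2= 38/3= 12.67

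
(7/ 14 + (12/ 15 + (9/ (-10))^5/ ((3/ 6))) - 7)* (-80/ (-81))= -114683/ 16875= -6.80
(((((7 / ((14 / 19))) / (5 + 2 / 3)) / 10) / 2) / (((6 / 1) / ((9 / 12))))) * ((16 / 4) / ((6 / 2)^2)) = 19 / 4080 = 0.00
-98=-98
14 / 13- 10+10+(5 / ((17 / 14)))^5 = 21868977998 / 18458141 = 1184.79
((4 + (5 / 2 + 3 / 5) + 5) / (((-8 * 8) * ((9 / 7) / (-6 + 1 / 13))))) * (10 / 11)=5929 / 7488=0.79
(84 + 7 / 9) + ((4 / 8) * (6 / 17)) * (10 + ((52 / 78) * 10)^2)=14441 / 153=94.39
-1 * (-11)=11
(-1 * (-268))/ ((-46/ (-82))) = 10988/ 23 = 477.74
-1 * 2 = -2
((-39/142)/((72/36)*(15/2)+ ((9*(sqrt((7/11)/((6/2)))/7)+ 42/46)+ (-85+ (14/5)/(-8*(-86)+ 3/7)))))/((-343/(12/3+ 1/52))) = -2322735207021515/49855514256990872528 - 64188291973025*sqrt(231)/2442920198592552753872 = -0.00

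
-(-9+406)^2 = -157609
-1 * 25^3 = -15625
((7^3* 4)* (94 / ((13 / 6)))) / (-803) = -773808 / 10439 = -74.13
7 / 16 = 0.44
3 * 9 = 27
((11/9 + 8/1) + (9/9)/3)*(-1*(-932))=80152/9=8905.78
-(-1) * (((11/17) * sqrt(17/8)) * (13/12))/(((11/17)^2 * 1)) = 221 * sqrt(34)/528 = 2.44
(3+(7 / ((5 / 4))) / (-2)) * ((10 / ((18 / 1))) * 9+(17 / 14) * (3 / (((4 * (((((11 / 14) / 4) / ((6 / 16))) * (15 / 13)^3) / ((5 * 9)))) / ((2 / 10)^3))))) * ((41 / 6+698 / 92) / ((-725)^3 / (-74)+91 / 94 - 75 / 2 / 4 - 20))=514608971867 / 169926562056178125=0.00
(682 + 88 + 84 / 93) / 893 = 23898 / 27683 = 0.86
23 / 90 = 0.26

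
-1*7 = -7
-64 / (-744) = 8 / 93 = 0.09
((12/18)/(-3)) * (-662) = 1324/9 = 147.11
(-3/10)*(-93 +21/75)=3477/125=27.82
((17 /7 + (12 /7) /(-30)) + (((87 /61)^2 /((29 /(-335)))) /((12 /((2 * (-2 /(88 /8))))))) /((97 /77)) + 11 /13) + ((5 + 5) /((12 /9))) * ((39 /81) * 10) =39.89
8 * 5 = 40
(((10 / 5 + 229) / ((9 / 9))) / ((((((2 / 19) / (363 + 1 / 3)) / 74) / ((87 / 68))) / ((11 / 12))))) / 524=9410945005 / 71264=132057.49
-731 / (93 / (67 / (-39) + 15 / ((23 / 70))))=-28807979 / 83421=-345.33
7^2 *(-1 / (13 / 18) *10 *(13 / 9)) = -980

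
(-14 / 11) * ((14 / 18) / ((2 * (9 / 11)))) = -49 / 81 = -0.60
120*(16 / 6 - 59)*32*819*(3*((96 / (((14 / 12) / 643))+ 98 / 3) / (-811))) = 28138782297600 / 811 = 34696402339.83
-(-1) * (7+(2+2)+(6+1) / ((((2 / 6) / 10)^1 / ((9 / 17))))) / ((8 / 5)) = 10385 / 136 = 76.36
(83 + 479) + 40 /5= 570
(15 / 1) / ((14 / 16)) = 120 / 7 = 17.14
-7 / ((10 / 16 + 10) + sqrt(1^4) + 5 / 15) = -24 / 41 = -0.59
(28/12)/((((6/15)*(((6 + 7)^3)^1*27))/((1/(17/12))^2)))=280/5714397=0.00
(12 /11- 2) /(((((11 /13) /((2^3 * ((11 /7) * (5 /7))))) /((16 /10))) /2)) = -16640 /539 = -30.87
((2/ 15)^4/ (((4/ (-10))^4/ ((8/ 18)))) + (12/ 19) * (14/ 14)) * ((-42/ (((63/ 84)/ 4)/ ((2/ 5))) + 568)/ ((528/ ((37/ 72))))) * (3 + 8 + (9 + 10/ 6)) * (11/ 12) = 158632357/ 26926344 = 5.89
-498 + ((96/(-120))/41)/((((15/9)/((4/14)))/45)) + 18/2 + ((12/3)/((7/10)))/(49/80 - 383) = -21473427221/43898085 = -489.17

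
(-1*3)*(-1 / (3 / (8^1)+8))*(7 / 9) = 56 / 201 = 0.28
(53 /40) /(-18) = -53 /720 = -0.07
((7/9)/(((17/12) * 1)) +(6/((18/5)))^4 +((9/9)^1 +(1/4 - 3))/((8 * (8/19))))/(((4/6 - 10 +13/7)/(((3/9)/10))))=-3822553/110688768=-0.03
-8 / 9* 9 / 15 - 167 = -2513 / 15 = -167.53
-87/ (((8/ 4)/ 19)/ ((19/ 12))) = -10469/ 8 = -1308.62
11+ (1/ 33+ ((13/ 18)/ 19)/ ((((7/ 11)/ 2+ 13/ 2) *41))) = 127601773/ 11568150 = 11.03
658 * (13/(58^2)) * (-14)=-29939/841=-35.60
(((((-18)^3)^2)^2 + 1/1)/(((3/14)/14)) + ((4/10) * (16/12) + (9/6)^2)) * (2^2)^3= 72556464243049824112/15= 4837097616203321607.47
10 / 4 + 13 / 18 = 29 / 9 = 3.22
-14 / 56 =-1 / 4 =-0.25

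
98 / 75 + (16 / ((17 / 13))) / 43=87238 / 54825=1.59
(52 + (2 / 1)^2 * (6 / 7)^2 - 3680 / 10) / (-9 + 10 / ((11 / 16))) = -168740 / 2989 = -56.45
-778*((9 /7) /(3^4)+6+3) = -441904 /63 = -7014.35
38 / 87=0.44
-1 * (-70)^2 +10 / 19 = -93090 / 19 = -4899.47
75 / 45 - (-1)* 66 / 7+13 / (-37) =8348 / 777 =10.74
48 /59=0.81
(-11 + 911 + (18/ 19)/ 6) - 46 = 16229/ 19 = 854.16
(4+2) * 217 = 1302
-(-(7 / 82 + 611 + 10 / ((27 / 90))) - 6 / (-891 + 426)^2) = 644.42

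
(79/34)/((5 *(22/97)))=7663/3740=2.05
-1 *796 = -796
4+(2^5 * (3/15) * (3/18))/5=316/75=4.21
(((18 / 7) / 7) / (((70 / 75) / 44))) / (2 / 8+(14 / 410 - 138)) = -4870800 / 38733961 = -0.13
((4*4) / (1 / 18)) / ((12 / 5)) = 120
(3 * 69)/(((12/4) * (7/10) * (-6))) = -115/7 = -16.43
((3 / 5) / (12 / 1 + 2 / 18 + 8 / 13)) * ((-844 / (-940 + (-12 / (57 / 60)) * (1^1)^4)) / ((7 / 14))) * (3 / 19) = 444366 / 33688625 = 0.01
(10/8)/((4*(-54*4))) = -5/3456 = -0.00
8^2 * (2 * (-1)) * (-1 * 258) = 33024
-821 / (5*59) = -821 / 295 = -2.78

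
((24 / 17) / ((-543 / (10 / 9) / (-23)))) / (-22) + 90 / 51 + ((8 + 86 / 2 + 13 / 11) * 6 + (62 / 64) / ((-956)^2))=2805018513830897 / 8908989636096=314.85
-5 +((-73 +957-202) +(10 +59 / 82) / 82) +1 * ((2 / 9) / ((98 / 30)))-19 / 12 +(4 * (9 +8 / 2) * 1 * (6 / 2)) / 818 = 45534358561 / 67377842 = 675.81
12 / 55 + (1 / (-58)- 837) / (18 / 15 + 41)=-19.62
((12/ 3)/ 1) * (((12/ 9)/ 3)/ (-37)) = -16/ 333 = -0.05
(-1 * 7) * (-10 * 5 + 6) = 308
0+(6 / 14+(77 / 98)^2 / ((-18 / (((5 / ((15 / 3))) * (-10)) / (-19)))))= 13759 / 33516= 0.41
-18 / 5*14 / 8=-63 / 10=-6.30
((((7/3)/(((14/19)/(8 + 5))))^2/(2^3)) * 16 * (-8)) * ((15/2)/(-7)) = 610090/21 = 29051.90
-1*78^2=-6084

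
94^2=8836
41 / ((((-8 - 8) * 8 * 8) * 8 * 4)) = -41 / 32768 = -0.00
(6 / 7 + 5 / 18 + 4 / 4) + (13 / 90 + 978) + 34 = 319498 / 315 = 1014.28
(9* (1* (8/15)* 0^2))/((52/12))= 0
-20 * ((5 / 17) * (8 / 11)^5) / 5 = -655360 / 2737867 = -0.24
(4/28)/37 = 1/259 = 0.00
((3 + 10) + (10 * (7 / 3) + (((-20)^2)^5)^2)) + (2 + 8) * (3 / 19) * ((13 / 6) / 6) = 11953766400000000000000004207 / 114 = 104857600000000000000000000.00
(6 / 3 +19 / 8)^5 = 1602.84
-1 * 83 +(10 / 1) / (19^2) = -29953 / 361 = -82.97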